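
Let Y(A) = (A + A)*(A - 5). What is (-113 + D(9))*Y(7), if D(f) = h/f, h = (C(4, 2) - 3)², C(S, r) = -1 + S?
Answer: -3164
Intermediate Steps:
h = 0 (h = ((-1 + 4) - 3)² = (3 - 3)² = 0² = 0)
Y(A) = 2*A*(-5 + A) (Y(A) = (2*A)*(-5 + A) = 2*A*(-5 + A))
D(f) = 0 (D(f) = 0/f = 0)
(-113 + D(9))*Y(7) = (-113 + 0)*(2*7*(-5 + 7)) = -226*7*2 = -113*28 = -3164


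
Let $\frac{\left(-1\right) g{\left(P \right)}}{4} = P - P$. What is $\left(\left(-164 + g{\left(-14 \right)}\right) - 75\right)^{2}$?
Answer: $57121$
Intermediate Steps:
$g{\left(P \right)} = 0$ ($g{\left(P \right)} = - 4 \left(P - P\right) = \left(-4\right) 0 = 0$)
$\left(\left(-164 + g{\left(-14 \right)}\right) - 75\right)^{2} = \left(\left(-164 + 0\right) - 75\right)^{2} = \left(-164 - 75\right)^{2} = \left(-239\right)^{2} = 57121$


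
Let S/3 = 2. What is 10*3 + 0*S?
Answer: 30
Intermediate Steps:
S = 6 (S = 3*2 = 6)
10*3 + 0*S = 10*3 + 0*6 = 30 + 0 = 30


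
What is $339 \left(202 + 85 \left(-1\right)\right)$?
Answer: $39663$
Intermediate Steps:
$339 \left(202 + 85 \left(-1\right)\right) = 339 \left(202 - 85\right) = 339 \cdot 117 = 39663$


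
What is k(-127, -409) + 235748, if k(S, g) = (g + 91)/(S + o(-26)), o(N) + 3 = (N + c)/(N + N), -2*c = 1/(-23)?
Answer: 24342413292/103255 ≈ 2.3575e+5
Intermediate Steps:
c = 1/46 (c = -1/(2*(-23)) = -(-1)/(2*23) = -1/2*(-1/23) = 1/46 ≈ 0.021739)
o(N) = -3 + (1/46 + N)/(2*N) (o(N) = -3 + (N + 1/46)/(N + N) = -3 + (1/46 + N)/((2*N)) = -3 + (1/46 + N)*(1/(2*N)) = -3 + (1/46 + N)/(2*N))
k(S, g) = (91 + g)/(-5981/2392 + S) (k(S, g) = (g + 91)/(S + (1/92)*(1 - 230*(-26))/(-26)) = (91 + g)/(S + (1/92)*(-1/26)*(1 + 5980)) = (91 + g)/(S + (1/92)*(-1/26)*5981) = (91 + g)/(S - 5981/2392) = (91 + g)/(-5981/2392 + S))
k(-127, -409) + 235748 = 2392*(91 - 409)/(-5981 + 2392*(-127)) + 235748 = 2392*(-318)/(-5981 - 303784) + 235748 = 2392*(-318)/(-309765) + 235748 = 2392*(-1/309765)*(-318) + 235748 = 253552/103255 + 235748 = 24342413292/103255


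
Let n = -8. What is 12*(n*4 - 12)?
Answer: -528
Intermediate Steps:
12*(n*4 - 12) = 12*(-8*4 - 12) = 12*(-32 - 12) = 12*(-44) = -528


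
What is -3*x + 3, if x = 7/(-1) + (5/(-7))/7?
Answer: 1191/49 ≈ 24.306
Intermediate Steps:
x = -348/49 (x = 7*(-1) + (5*(-⅐))*(⅐) = -7 - 5/7*⅐ = -7 - 5/49 = -348/49 ≈ -7.1020)
-3*x + 3 = -3*(-348/49) + 3 = 1044/49 + 3 = 1191/49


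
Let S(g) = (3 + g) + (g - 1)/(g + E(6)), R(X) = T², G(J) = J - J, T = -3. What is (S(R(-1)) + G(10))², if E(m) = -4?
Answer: 4624/25 ≈ 184.96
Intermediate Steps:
G(J) = 0
R(X) = 9 (R(X) = (-3)² = 9)
S(g) = 3 + g + (-1 + g)/(-4 + g) (S(g) = (3 + g) + (g - 1)/(g - 4) = (3 + g) + (-1 + g)/(-4 + g) = 3 + g + (-1 + g)/(-4 + g))
(S(R(-1)) + G(10))² = ((-13 + 9²)/(-4 + 9) + 0)² = ((-13 + 81)/5 + 0)² = ((⅕)*68 + 0)² = (68/5 + 0)² = (68/5)² = 4624/25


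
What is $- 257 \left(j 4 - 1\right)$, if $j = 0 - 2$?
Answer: $2313$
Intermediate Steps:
$j = -2$ ($j = 0 - 2 = -2$)
$- 257 \left(j 4 - 1\right) = - 257 \left(\left(-2\right) 4 - 1\right) = - 257 \left(-8 - 1\right) = \left(-257\right) \left(-9\right) = 2313$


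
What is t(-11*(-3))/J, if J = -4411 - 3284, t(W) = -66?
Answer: 22/2565 ≈ 0.0085770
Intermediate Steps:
J = -7695
t(-11*(-3))/J = -66/(-7695) = -66*(-1/7695) = 22/2565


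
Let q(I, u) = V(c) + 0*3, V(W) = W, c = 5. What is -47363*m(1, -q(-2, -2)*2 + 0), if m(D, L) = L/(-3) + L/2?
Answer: 236815/3 ≈ 78938.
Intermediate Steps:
q(I, u) = 5 (q(I, u) = 5 + 0*3 = 5 + 0 = 5)
m(D, L) = L/6 (m(D, L) = L*(-⅓) + L*(½) = -L/3 + L/2 = L/6)
-47363*m(1, -q(-2, -2)*2 + 0) = -47363*(-1*5*2 + 0)/6 = -47363*(-5*2 + 0)/6 = -47363*(-10 + 0)/6 = -47363*(-10)/6 = -47363*(-5/3) = 236815/3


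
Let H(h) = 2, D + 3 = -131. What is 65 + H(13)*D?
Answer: -203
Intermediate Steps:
D = -134 (D = -3 - 131 = -134)
65 + H(13)*D = 65 + 2*(-134) = 65 - 268 = -203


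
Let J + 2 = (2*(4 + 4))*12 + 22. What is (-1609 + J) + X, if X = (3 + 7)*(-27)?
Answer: -1667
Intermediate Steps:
J = 212 (J = -2 + ((2*(4 + 4))*12 + 22) = -2 + ((2*8)*12 + 22) = -2 + (16*12 + 22) = -2 + (192 + 22) = -2 + 214 = 212)
X = -270 (X = 10*(-27) = -270)
(-1609 + J) + X = (-1609 + 212) - 270 = -1397 - 270 = -1667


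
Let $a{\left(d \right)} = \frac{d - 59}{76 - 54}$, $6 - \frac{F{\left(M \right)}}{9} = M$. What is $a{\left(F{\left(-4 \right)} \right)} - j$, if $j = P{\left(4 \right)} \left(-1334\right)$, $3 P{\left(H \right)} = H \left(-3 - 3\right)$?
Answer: $- \frac{234753}{22} \approx -10671.0$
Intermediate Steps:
$F{\left(M \right)} = 54 - 9 M$
$P{\left(H \right)} = - 2 H$ ($P{\left(H \right)} = \frac{H \left(-3 - 3\right)}{3} = \frac{H \left(-6\right)}{3} = \frac{\left(-6\right) H}{3} = - 2 H$)
$a{\left(d \right)} = - \frac{59}{22} + \frac{d}{22}$ ($a{\left(d \right)} = \frac{-59 + d}{22} = \left(-59 + d\right) \frac{1}{22} = - \frac{59}{22} + \frac{d}{22}$)
$j = 10672$ ($j = \left(-2\right) 4 \left(-1334\right) = \left(-8\right) \left(-1334\right) = 10672$)
$a{\left(F{\left(-4 \right)} \right)} - j = \left(- \frac{59}{22} + \frac{54 - -36}{22}\right) - 10672 = \left(- \frac{59}{22} + \frac{54 + 36}{22}\right) - 10672 = \left(- \frac{59}{22} + \frac{1}{22} \cdot 90\right) - 10672 = \left(- \frac{59}{22} + \frac{45}{11}\right) - 10672 = \frac{31}{22} - 10672 = - \frac{234753}{22}$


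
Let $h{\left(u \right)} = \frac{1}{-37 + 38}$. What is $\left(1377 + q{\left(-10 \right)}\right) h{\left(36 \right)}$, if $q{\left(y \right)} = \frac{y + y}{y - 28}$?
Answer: $\frac{26173}{19} \approx 1377.5$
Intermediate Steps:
$h{\left(u \right)} = 1$ ($h{\left(u \right)} = 1^{-1} = 1$)
$q{\left(y \right)} = \frac{2 y}{-28 + y}$
$\left(1377 + q{\left(-10 \right)}\right) h{\left(36 \right)} = \left(1377 + 2 \left(-10\right) \frac{1}{-28 - 10}\right) 1 = \left(1377 + 2 \left(-10\right) \frac{1}{-38}\right) 1 = \left(1377 + 2 \left(-10\right) \left(- \frac{1}{38}\right)\right) 1 = \left(1377 + \frac{10}{19}\right) 1 = \frac{26173}{19} \cdot 1 = \frac{26173}{19}$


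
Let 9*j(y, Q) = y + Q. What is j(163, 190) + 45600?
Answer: 410753/9 ≈ 45639.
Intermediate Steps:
j(y, Q) = Q/9 + y/9 (j(y, Q) = (y + Q)/9 = (Q + y)/9 = Q/9 + y/9)
j(163, 190) + 45600 = ((⅑)*190 + (⅑)*163) + 45600 = (190/9 + 163/9) + 45600 = 353/9 + 45600 = 410753/9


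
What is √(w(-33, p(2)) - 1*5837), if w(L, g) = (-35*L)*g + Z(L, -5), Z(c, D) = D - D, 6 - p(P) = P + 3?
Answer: I*√4682 ≈ 68.425*I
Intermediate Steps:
p(P) = 3 - P (p(P) = 6 - (P + 3) = 6 - (3 + P) = 6 + (-3 - P) = 3 - P)
Z(c, D) = 0
w(L, g) = -35*L*g (w(L, g) = (-35*L)*g + 0 = -35*L*g + 0 = -35*L*g)
√(w(-33, p(2)) - 1*5837) = √(-35*(-33)*(3 - 1*2) - 1*5837) = √(-35*(-33)*(3 - 2) - 5837) = √(-35*(-33)*1 - 5837) = √(1155 - 5837) = √(-4682) = I*√4682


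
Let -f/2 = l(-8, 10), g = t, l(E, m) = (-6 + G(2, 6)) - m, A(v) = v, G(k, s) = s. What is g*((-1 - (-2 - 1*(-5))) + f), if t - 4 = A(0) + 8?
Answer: 192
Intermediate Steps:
l(E, m) = -m (l(E, m) = (-6 + 6) - m = 0 - m = -m)
t = 12 (t = 4 + (0 + 8) = 4 + 8 = 12)
g = 12
f = 20 (f = -(-2)*10 = -2*(-10) = 20)
g*((-1 - (-2 - 1*(-5))) + f) = 12*((-1 - (-2 - 1*(-5))) + 20) = 12*((-1 - (-2 + 5)) + 20) = 12*((-1 - 1*3) + 20) = 12*((-1 - 3) + 20) = 12*(-4 + 20) = 12*16 = 192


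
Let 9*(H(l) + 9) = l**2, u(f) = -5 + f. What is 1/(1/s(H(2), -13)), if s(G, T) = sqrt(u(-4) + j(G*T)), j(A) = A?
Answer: 2*sqrt(230)/3 ≈ 10.111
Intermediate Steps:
H(l) = -9 + l**2/9
s(G, T) = sqrt(-9 + G*T) (s(G, T) = sqrt((-5 - 4) + G*T) = sqrt(-9 + G*T))
1/(1/s(H(2), -13)) = 1/(1/(sqrt(-9 + (-9 + (1/9)*2**2)*(-13)))) = 1/(1/(sqrt(-9 + (-9 + (1/9)*4)*(-13)))) = 1/(1/(sqrt(-9 + (-9 + 4/9)*(-13)))) = 1/(1/(sqrt(-9 - 77/9*(-13)))) = 1/(1/(sqrt(-9 + 1001/9))) = 1/(1/(sqrt(920/9))) = 1/(1/(2*sqrt(230)/3)) = 1/(3*sqrt(230)/460) = 2*sqrt(230)/3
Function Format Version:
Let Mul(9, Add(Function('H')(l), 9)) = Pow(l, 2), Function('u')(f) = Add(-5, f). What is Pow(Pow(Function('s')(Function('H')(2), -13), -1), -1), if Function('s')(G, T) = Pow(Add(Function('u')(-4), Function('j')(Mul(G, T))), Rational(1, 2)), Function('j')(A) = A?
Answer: Mul(Rational(2, 3), Pow(230, Rational(1, 2))) ≈ 10.111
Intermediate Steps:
Function('H')(l) = Add(-9, Mul(Rational(1, 9), Pow(l, 2)))
Function('s')(G, T) = Pow(Add(-9, Mul(G, T)), Rational(1, 2)) (Function('s')(G, T) = Pow(Add(Add(-5, -4), Mul(G, T)), Rational(1, 2)) = Pow(Add(-9, Mul(G, T)), Rational(1, 2)))
Pow(Pow(Function('s')(Function('H')(2), -13), -1), -1) = Pow(Pow(Pow(Add(-9, Mul(Add(-9, Mul(Rational(1, 9), Pow(2, 2))), -13)), Rational(1, 2)), -1), -1) = Pow(Pow(Pow(Add(-9, Mul(Add(-9, Mul(Rational(1, 9), 4)), -13)), Rational(1, 2)), -1), -1) = Pow(Pow(Pow(Add(-9, Mul(Add(-9, Rational(4, 9)), -13)), Rational(1, 2)), -1), -1) = Pow(Pow(Pow(Add(-9, Mul(Rational(-77, 9), -13)), Rational(1, 2)), -1), -1) = Pow(Pow(Pow(Add(-9, Rational(1001, 9)), Rational(1, 2)), -1), -1) = Pow(Pow(Pow(Rational(920, 9), Rational(1, 2)), -1), -1) = Pow(Pow(Mul(Rational(2, 3), Pow(230, Rational(1, 2))), -1), -1) = Pow(Mul(Rational(3, 460), Pow(230, Rational(1, 2))), -1) = Mul(Rational(2, 3), Pow(230, Rational(1, 2)))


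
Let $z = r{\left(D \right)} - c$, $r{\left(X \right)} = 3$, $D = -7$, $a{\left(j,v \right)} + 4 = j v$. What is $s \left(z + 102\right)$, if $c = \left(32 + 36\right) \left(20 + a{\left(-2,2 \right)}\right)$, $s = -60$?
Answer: $42660$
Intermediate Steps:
$a{\left(j,v \right)} = -4 + j v$
$c = 816$ ($c = \left(32 + 36\right) \left(20 - 8\right) = 68 \left(20 - 8\right) = 68 \cdot 12 = 816$)
$z = -813$ ($z = 3 - 816 = -813$)
$s \left(z + 102\right) = - 60 \left(-813 + 102\right) = \left(-60\right) \left(-711\right) = 42660$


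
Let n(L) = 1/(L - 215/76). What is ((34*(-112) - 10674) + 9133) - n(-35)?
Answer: -15378299/2875 ≈ -5349.0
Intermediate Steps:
n(L) = 1/(-215/76 + L) (n(L) = 1/(L - 215*1/76) = 1/(L - 215/76) = 1/(-215/76 + L))
((34*(-112) - 10674) + 9133) - n(-35) = ((34*(-112) - 10674) + 9133) - 76/(-215 + 76*(-35)) = ((-3808 - 10674) + 9133) - 76/(-215 - 2660) = (-14482 + 9133) - 76/(-2875) = -5349 - 76*(-1)/2875 = -5349 - 1*(-76/2875) = -5349 + 76/2875 = -15378299/2875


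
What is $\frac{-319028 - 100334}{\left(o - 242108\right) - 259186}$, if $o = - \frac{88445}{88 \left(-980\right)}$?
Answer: $\frac{147615424}{176455127} \approx 0.83656$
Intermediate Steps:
$o = \frac{361}{352}$ ($o = - \frac{88445}{-86240} = \left(-88445\right) \left(- \frac{1}{86240}\right) = \frac{361}{352} \approx 1.0256$)
$\frac{-319028 - 100334}{\left(o - 242108\right) - 259186} = \frac{-319028 - 100334}{\left(\frac{361}{352} - 242108\right) - 259186} = - \frac{419362}{- \frac{85221655}{352} - 259186} = - \frac{419362}{- \frac{176455127}{352}} = \left(-419362\right) \left(- \frac{352}{176455127}\right) = \frac{147615424}{176455127}$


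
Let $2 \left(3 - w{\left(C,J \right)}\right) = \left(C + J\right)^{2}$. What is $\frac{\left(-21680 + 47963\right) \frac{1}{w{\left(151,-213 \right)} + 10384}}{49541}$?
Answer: $\frac{26283}{419364565} \approx 6.2673 \cdot 10^{-5}$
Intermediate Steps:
$w{\left(C,J \right)} = 3 - \frac{\left(C + J\right)^{2}}{2}$
$\frac{\left(-21680 + 47963\right) \frac{1}{w{\left(151,-213 \right)} + 10384}}{49541} = \frac{\left(-21680 + 47963\right) \frac{1}{\left(3 - \frac{\left(151 - 213\right)^{2}}{2}\right) + 10384}}{49541} = \frac{26283}{\left(3 - \frac{\left(-62\right)^{2}}{2}\right) + 10384} \cdot \frac{1}{49541} = \frac{26283}{\left(3 - 1922\right) + 10384} \cdot \frac{1}{49541} = \frac{26283}{-1919 + 10384} \cdot \frac{1}{49541} = \frac{26283}{8465} \cdot \frac{1}{49541} = \frac{26283}{419364565}$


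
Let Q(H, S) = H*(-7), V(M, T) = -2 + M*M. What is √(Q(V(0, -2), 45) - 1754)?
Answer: 2*I*√435 ≈ 41.713*I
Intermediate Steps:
V(M, T) = -2 + M²
Q(H, S) = -7*H
√(Q(V(0, -2), 45) - 1754) = √(-7*(-2 + 0²) - 1754) = √(-7*(-2 + 0) - 1754) = √(-7*(-2) - 1754) = √(14 - 1754) = √(-1740) = 2*I*√435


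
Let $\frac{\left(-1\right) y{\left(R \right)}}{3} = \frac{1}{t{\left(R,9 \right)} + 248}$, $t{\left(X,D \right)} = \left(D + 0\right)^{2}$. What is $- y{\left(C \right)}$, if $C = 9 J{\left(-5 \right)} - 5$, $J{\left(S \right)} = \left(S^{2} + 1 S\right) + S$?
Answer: $\frac{3}{329} \approx 0.0091185$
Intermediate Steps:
$t{\left(X,D \right)} = D^{2}$
$J{\left(S \right)} = S^{2} + 2 S$ ($J{\left(S \right)} = \left(S^{2} + S\right) + S = \left(S + S^{2}\right) + S = S^{2} + 2 S$)
$C = 130$ ($C = 9 \left(- 5 \left(2 - 5\right)\right) - 5 = 9 \left(\left(-5\right) \left(-3\right)\right) - 5 = 9 \cdot 15 - 5 = 135 - 5 = 130$)
$y{\left(R \right)} = - \frac{3}{329}$ ($y{\left(R \right)} = - \frac{3}{9^{2} + 248} = - \frac{3}{81 + 248} = - \frac{3}{329}$)
$- y{\left(C \right)} = \left(-1\right) \left(- \frac{3}{329}\right) = \frac{3}{329}$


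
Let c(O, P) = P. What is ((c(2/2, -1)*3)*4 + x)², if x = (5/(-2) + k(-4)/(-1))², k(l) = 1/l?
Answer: 12321/256 ≈ 48.129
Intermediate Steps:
x = 81/16 (x = (5/(-2) + 1/(-4*(-1)))² = (5*(-½) - ¼*(-1))² = (-5/2 + ¼)² = (-9/4)² = 81/16 ≈ 5.0625)
((c(2/2, -1)*3)*4 + x)² = (-1*3*4 + 81/16)² = (-3*4 + 81/16)² = (-12 + 81/16)² = (-111/16)² = 12321/256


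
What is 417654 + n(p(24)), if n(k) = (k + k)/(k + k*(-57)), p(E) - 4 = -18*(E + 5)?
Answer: 11694311/28 ≈ 4.1765e+5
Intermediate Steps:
p(E) = -86 - 18*E (p(E) = 4 - 18*(E + 5) = 4 - 18*(5 + E) = 4 + (-90 - 18*E) = -86 - 18*E)
n(k) = -1/28 (n(k) = (2*k)/(k - 57*k) = (2*k)/((-56*k)) = (2*k)*(-1/(56*k)) = -1/28)
417654 + n(p(24)) = 417654 - 1/28 = 11694311/28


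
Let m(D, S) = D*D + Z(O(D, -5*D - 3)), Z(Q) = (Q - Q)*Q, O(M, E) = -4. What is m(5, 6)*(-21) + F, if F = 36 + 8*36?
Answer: -201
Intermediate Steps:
Z(Q) = 0 (Z(Q) = 0*Q = 0)
m(D, S) = D² (m(D, S) = D*D + 0 = D² + 0 = D²)
F = 324 (F = 36 + 288 = 324)
m(5, 6)*(-21) + F = 5²*(-21) + 324 = 25*(-21) + 324 = -525 + 324 = -201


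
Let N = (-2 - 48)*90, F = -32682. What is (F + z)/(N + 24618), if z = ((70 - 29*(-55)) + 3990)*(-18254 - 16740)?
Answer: -32987292/3353 ≈ -9838.1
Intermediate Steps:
z = -197891070 (z = ((70 + 1595) + 3990)*(-34994) = (1665 + 3990)*(-34994) = 5655*(-34994) = -197891070)
N = -4500 (N = -50*90 = -4500)
(F + z)/(N + 24618) = (-32682 - 197891070)/(-4500 + 24618) = -197923752/20118 = -197923752*1/20118 = -32987292/3353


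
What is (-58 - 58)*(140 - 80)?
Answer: -6960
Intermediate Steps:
(-58 - 58)*(140 - 80) = -116*60 = -6960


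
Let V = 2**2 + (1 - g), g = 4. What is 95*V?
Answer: 95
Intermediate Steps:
V = 1 (V = 2**2 + (1 - 1*4) = 4 + (1 - 4) = 4 - 3 = 1)
95*V = 95*1 = 95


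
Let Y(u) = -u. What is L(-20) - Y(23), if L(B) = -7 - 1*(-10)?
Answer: 26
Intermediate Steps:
L(B) = 3 (L(B) = -7 + 10 = 3)
L(-20) - Y(23) = 3 - (-1)*23 = 3 - 1*(-23) = 3 + 23 = 26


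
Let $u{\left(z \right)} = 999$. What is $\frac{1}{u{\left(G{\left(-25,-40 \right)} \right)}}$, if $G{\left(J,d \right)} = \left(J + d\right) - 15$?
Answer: $\frac{1}{999} \approx 0.001001$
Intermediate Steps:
$G{\left(J,d \right)} = -15 + J + d$
$\frac{1}{u{\left(G{\left(-25,-40 \right)} \right)}} = \frac{1}{999}$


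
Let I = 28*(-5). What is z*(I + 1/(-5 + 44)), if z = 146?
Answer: -797014/39 ≈ -20436.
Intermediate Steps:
I = -140
z*(I + 1/(-5 + 44)) = 146*(-140 + 1/(-5 + 44)) = 146*(-140 + 1/39) = 146*(-5459/39) = -797014/39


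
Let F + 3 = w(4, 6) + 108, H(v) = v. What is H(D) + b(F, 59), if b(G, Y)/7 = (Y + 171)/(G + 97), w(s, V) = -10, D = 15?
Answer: 2245/96 ≈ 23.385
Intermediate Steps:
F = 95 (F = -3 + (-10 + 108) = -3 + 98 = 95)
b(G, Y) = 7*(171 + Y)/(97 + G) (b(G, Y) = 7*((Y + 171)/(G + 97)) = 7*((171 + Y)/(97 + G)) = 7*(171 + Y)/(97 + G))
H(D) + b(F, 59) = 15 + 7*(171 + 59)/(97 + 95) = 15 + 7*230/192 = 15 + 7*(1/192)*230 = 15 + 805/96 = 2245/96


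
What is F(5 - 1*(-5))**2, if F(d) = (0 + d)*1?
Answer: 100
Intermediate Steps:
F(d) = d (F(d) = d*1 = d)
F(5 - 1*(-5))**2 = (5 - 1*(-5))**2 = (5 + 5)**2 = 10**2 = 100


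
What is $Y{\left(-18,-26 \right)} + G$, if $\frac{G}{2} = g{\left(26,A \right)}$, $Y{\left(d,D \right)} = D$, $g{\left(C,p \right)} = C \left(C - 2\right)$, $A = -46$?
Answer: $1222$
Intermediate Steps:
$g{\left(C,p \right)} = C \left(-2 + C\right)$
$G = 1248$ ($G = 2 \cdot 26 \left(-2 + 26\right) = 2 \cdot 26 \cdot 24 = 2 \cdot 624 = 1248$)
$Y{\left(-18,-26 \right)} + G = -26 + 1248 = 1222$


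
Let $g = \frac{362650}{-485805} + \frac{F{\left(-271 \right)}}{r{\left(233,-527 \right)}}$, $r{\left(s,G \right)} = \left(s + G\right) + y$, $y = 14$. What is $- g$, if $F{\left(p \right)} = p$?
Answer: $- \frac{6022231}{27205080} \approx -0.22136$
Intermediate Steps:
$r{\left(s,G \right)} = 14 + G + s$ ($r{\left(s,G \right)} = \left(s + G\right) + 14 = \left(G + s\right) + 14 = 14 + G + s$)
$g = \frac{6022231}{27205080}$ ($g = \frac{362650}{-485805} - \frac{271}{14 - 527 + 233} = 362650 \left(- \frac{1}{485805}\right) - \frac{271}{-280} = - \frac{72530}{97161} - - \frac{271}{280} = - \frac{72530}{97161} + \frac{271}{280} = \frac{6022231}{27205080} \approx 0.22136$)
$- g = \left(-1\right) \frac{6022231}{27205080} = - \frac{6022231}{27205080}$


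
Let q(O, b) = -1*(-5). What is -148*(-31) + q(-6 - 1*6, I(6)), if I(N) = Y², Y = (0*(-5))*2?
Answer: 4593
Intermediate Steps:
Y = 0 (Y = 0*2 = 0)
I(N) = 0 (I(N) = 0² = 0)
q(O, b) = 5
-148*(-31) + q(-6 - 1*6, I(6)) = -148*(-31) + 5 = 4588 + 5 = 4593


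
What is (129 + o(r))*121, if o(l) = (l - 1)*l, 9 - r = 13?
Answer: 18029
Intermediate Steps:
r = -4 (r = 9 - 1*13 = 9 - 13 = -4)
o(l) = l*(-1 + l) (o(l) = (-1 + l)*l = l*(-1 + l))
(129 + o(r))*121 = (129 - 4*(-1 - 4))*121 = (129 - 4*(-5))*121 = (129 + 20)*121 = 149*121 = 18029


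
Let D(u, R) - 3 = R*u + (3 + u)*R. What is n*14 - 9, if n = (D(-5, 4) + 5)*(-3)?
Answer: 831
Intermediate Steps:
D(u, R) = 3 + R*u + R*(3 + u) (D(u, R) = 3 + (R*u + (3 + u)*R) = 3 + (R*u + R*(3 + u)) = 3 + R*u + R*(3 + u))
n = 60 (n = ((3 + 3*4 + 2*4*(-5)) + 5)*(-3) = ((3 + 12 - 40) + 5)*(-3) = (-25 + 5)*(-3) = -20*(-3) = 60)
n*14 - 9 = 60*14 - 9 = 840 - 9 = 831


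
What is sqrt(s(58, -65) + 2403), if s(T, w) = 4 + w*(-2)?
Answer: sqrt(2537) ≈ 50.369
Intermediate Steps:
s(T, w) = 4 - 2*w
sqrt(s(58, -65) + 2403) = sqrt((4 - 2*(-65)) + 2403) = sqrt((4 + 130) + 2403) = sqrt(134 + 2403) = sqrt(2537)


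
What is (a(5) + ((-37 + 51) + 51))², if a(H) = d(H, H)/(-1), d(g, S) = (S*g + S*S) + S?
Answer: 100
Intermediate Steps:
d(g, S) = S + S² + S*g (d(g, S) = (S*g + S²) + S = (S² + S*g) + S = S + S² + S*g)
a(H) = -H*(1 + 2*H) (a(H) = (H*(1 + H + H))/(-1) = (H*(1 + 2*H))*(-1) = -H*(1 + 2*H))
(a(5) + ((-37 + 51) + 51))² = (-1*5*(1 + 2*5) + ((-37 + 51) + 51))² = (-1*5*(1 + 10) + (14 + 51))² = (-1*5*11 + 65)² = (-55 + 65)² = 10² = 100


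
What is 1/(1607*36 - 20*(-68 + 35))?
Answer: 1/58512 ≈ 1.7090e-5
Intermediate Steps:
1/(1607*36 - 20*(-68 + 35)) = 1/(57852 - 20*(-33)) = 1/(57852 + 660) = 1/58512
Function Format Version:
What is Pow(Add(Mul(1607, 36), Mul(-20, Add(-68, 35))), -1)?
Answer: Rational(1, 58512) ≈ 1.7090e-5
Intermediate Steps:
Pow(Add(Mul(1607, 36), Mul(-20, Add(-68, 35))), -1) = Pow(Add(57852, Mul(-20, -33)), -1) = Pow(Add(57852, 660), -1) = Pow(58512, -1) = Rational(1, 58512)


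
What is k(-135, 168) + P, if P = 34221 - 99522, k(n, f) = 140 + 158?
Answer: -65003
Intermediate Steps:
k(n, f) = 298
P = -65301
k(-135, 168) + P = 298 - 65301 = -65003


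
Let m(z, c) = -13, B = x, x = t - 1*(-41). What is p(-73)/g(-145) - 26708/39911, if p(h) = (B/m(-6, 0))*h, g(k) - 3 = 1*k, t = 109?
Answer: -243164209/36837853 ≈ -6.6009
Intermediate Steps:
x = 150 (x = 109 - 1*(-41) = 109 + 41 = 150)
B = 150
g(k) = 3 + k (g(k) = 3 + 1*k = 3 + k)
p(h) = -150*h/13 (p(h) = (150/(-13))*h = (150*(-1/13))*h = -150*h/13)
p(-73)/g(-145) - 26708/39911 = (-150/13*(-73))/(3 - 145) - 26708/39911 = (10950/13)/(-142) - 26708*1/39911 = (10950/13)*(-1/142) - 26708/39911 = -5475/923 - 26708/39911 = -243164209/36837853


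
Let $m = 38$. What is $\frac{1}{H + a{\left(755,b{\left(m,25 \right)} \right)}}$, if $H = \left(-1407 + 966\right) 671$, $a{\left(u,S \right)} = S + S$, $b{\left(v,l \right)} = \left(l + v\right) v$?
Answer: $- \frac{1}{291123} \approx -3.435 \cdot 10^{-6}$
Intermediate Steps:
$b{\left(v,l \right)} = v \left(l + v\right)$
$a{\left(u,S \right)} = 2 S$
$H = -295911$ ($H = \left(-441\right) 671 = -295911$)
$\frac{1}{H + a{\left(755,b{\left(m,25 \right)} \right)}} = \frac{1}{-295911 + 2 \cdot 38 \left(25 + 38\right)} = \frac{1}{-295911 + 2 \cdot 38 \cdot 63} = \frac{1}{-295911 + 2 \cdot 2394} = \frac{1}{-295911 + 4788} = \frac{1}{-291123} = - \frac{1}{291123}$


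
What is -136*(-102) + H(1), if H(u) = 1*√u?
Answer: 13873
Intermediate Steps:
H(u) = √u
-136*(-102) + H(1) = -136*(-102) + √1 = 13872 + 1 = 13873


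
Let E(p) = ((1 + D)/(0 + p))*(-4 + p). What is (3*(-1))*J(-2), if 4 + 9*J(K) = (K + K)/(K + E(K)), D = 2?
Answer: 32/21 ≈ 1.5238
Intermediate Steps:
E(p) = 3*(-4 + p)/p (E(p) = ((1 + 2)/(0 + p))*(-4 + p) = (3/p)*(-4 + p) = 3*(-4 + p)/p)
J(K) = -4/9 + 2*K/(9*(3 + K - 12/K)) (J(K) = -4/9 + ((K + K)/(K + (3 - 12/K)))/9 = -4/9 + ((2*K)/(3 + K - 12/K))/9 = -4/9 + (2*K/(3 + K - 12/K))/9 = -4/9 + 2*K/(9*(3 + K - 12/K)))
(3*(-1))*J(-2) = (3*(-1))*(2*(24 - 1*(-2)² - 6*(-2))/(9*(-12 + (-2)² + 3*(-2)))) = -2*(24 - 1*4 + 12)/(3*(-12 + 4 - 6)) = -2*(24 - 4 + 12)/(3*(-14)) = -2*(-1)*32/(3*14) = -3*(-32/63) = 32/21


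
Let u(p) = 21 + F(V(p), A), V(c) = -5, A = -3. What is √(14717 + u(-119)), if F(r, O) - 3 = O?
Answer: √14738 ≈ 121.40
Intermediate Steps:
F(r, O) = 3 + O
u(p) = 21 (u(p) = 21 + (3 - 3) = 21 + 0 = 21)
√(14717 + u(-119)) = √(14717 + 21) = √14738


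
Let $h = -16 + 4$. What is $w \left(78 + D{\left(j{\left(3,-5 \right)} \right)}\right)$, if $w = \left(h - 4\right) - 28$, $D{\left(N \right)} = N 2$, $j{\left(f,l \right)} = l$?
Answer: $-2992$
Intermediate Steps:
$D{\left(N \right)} = 2 N$
$h = -12$
$w = -44$ ($w = \left(-12 - 4\right) - 28 = -16 - 28 = -44$)
$w \left(78 + D{\left(j{\left(3,-5 \right)} \right)}\right) = - 44 \left(78 + 2 \left(-5\right)\right) = - 44 \left(78 - 10\right) = \left(-44\right) 68 = -2992$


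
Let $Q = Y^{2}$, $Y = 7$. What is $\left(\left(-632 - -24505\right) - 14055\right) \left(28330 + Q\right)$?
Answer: $278625022$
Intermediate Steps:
$Q = 49$ ($Q = 7^{2} = 49$)
$\left(\left(-632 - -24505\right) - 14055\right) \left(28330 + Q\right) = \left(\left(-632 - -24505\right) - 14055\right) \left(28330 + 49\right) = \left(\left(-632 + 24505\right) - 14055\right) 28379 = \left(23873 - 14055\right) 28379 = 9818 \cdot 28379 = 278625022$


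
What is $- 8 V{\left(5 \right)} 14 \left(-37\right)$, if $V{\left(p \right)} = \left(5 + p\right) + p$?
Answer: $62160$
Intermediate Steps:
$V{\left(p \right)} = 5 + 2 p$
$- 8 V{\left(5 \right)} 14 \left(-37\right) = - 8 \left(5 + 2 \cdot 5\right) 14 \left(-37\right) = - 8 \left(5 + 10\right) 14 \left(-37\right) = - 8 \cdot 15 \cdot 14 \left(-37\right) = \left(-8\right) 210 \left(-37\right) = \left(-1680\right) \left(-37\right) = 62160$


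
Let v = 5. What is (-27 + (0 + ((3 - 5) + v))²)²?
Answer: 324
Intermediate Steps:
(-27 + (0 + ((3 - 5) + v))²)² = (-27 + (0 + ((3 - 5) + 5))²)² = (-27 + (0 + (-2 + 5))²)² = (-27 + (0 + 3)²)² = (-27 + 3²)² = (-27 + 9)² = (-18)² = 324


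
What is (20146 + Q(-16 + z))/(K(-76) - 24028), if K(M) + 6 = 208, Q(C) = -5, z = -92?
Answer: -1831/2166 ≈ -0.84534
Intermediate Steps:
K(M) = 202 (K(M) = -6 + 208 = 202)
(20146 + Q(-16 + z))/(K(-76) - 24028) = (20146 - 5)/(202 - 24028) = 20141/(-23826) = 20141*(-1/23826) = -1831/2166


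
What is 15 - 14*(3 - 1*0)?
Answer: -27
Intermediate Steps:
15 - 14*(3 - 1*0) = 15 - 14*(3 + 0) = 15 - 14*3 = 15 - 42 = -27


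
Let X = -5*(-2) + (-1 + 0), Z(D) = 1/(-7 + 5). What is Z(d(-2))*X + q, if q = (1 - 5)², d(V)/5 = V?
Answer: 23/2 ≈ 11.500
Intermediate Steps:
d(V) = 5*V
Z(D) = -½ (Z(D) = 1/(-2) = -½)
X = 9 (X = 10 - 1 = 9)
q = 16 (q = (-4)² = 16)
Z(d(-2))*X + q = -½*9 + 16 = -9/2 + 16 = 23/2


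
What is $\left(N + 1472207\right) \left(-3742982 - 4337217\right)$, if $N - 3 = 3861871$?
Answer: $-43100435962119$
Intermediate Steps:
$N = 3861874$ ($N = 3 + 3861871 = 3861874$)
$\left(N + 1472207\right) \left(-3742982 - 4337217\right) = \left(3861874 + 1472207\right) \left(-3742982 - 4337217\right) = 5334081 \left(-8080199\right) = -43100435962119$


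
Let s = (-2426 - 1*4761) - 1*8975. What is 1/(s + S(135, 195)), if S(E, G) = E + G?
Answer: -1/15832 ≈ -6.3163e-5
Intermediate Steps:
s = -16162 (s = (-2426 - 4761) - 8975 = -7187 - 8975 = -16162)
1/(s + S(135, 195)) = 1/(-16162 + (135 + 195)) = 1/(-16162 + 330) = 1/(-15832) = -1/15832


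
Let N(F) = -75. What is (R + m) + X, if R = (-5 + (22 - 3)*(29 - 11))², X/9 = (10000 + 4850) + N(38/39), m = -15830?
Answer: 230714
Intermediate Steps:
X = 132975 (X = 9*((10000 + 4850) - 75) = 9*(14850 - 75) = 9*14775 = 132975)
R = 113569 (R = (-5 + 19*18)² = (-5 + 342)² = 337² = 113569)
(R + m) + X = (113569 - 15830) + 132975 = 97739 + 132975 = 230714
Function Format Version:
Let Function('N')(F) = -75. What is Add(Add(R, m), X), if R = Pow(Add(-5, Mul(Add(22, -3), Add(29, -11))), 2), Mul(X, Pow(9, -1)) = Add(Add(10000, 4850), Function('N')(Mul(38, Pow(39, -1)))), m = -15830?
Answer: 230714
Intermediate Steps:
X = 132975 (X = Mul(9, Add(Add(10000, 4850), -75)) = Mul(9, Add(14850, -75)) = Mul(9, 14775) = 132975)
R = 113569 (R = Pow(Add(-5, Mul(19, 18)), 2) = Pow(Add(-5, 342), 2) = Pow(337, 2) = 113569)
Add(Add(R, m), X) = Add(Add(113569, -15830), 132975) = Add(97739, 132975) = 230714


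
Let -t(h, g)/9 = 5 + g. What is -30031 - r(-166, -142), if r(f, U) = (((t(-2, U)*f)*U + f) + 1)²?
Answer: -844722548250352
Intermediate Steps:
t(h, g) = -45 - 9*g (t(h, g) = -9*(5 + g) = -45 - 9*g)
r(f, U) = (1 + f + U*f*(-45 - 9*U))² (r(f, U) = ((((-45 - 9*U)*f)*U + f) + 1)² = (((f*(-45 - 9*U))*U + f) + 1)² = ((U*f*(-45 - 9*U) + f) + 1)² = ((f + U*f*(-45 - 9*U)) + 1)² = (1 + f + U*f*(-45 - 9*U))²)
-30031 - r(-166, -142) = -30031 - (1 - 166 - 9*(-142)*(-166)*(5 - 142))² = -30031 - (1 - 166 - 9*(-142)*(-166)*(-137))² = -30031 - (1 - 166 + 29064276)² = -30031 - 1*29064111² = -30031 - 1*844722548220321 = -30031 - 844722548220321 = -844722548250352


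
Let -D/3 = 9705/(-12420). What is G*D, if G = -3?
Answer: -647/92 ≈ -7.0326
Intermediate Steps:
D = 647/276 (D = -29115/(-12420) = -29115*(-1)/12420 = -3*(-647/828) = 647/276 ≈ 2.3442)
G*D = -3*647/276 = -647/92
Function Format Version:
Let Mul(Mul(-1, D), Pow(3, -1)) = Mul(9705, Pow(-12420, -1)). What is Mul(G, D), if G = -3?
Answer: Rational(-647, 92) ≈ -7.0326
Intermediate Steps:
D = Rational(647, 276) (D = Mul(-3, Mul(9705, Pow(-12420, -1))) = Mul(-3, Mul(9705, Rational(-1, 12420))) = Mul(-3, Rational(-647, 828)) = Rational(647, 276) ≈ 2.3442)
Mul(G, D) = Mul(-3, Rational(647, 276)) = Rational(-647, 92)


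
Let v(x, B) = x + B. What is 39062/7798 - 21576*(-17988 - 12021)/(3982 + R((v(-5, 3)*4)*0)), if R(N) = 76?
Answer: 1262290550107/7911071 ≈ 1.5956e+5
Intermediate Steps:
v(x, B) = B + x
39062/7798 - 21576*(-17988 - 12021)/(3982 + R((v(-5, 3)*4)*0)) = 39062/7798 - 21576*(-17988 - 12021)/(3982 + 76) = 39062*(1/7798) - 21576/(4058/(-30009)) = 19531/3899 - 21576/(4058*(-1/30009)) = 19531/3899 - 21576/(-4058/30009) = 19531/3899 - 21576*(-30009/4058) = 19531/3899 + 323737092/2029 = 1262290550107/7911071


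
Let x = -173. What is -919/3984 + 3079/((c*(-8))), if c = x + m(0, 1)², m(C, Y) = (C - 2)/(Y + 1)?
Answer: 687637/342624 ≈ 2.0070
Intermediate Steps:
m(C, Y) = (-2 + C)/(1 + Y)
c = -172 (c = -173 + ((-2 + 0)/(1 + 1))² = -173 + (-2/2)² = -173 + ((½)*(-2))² = -173 + (-1)² = -173 + 1 = -172)
-919/3984 + 3079/((c*(-8))) = -919/3984 + 3079/((-172*(-8))) = -919*1/3984 + 3079/1376 = -919/3984 + 3079*(1/1376) = -919/3984 + 3079/1376 = 687637/342624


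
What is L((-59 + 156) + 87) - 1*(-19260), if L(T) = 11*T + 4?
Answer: 21288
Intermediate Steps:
L(T) = 4 + 11*T
L((-59 + 156) + 87) - 1*(-19260) = (4 + 11*((-59 + 156) + 87)) - 1*(-19260) = (4 + 11*(97 + 87)) + 19260 = (4 + 11*184) + 19260 = (4 + 2024) + 19260 = 2028 + 19260 = 21288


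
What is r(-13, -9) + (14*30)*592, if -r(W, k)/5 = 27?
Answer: 248505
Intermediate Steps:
r(W, k) = -135 (r(W, k) = -5*27 = -135)
r(-13, -9) + (14*30)*592 = -135 + (14*30)*592 = -135 + 420*592 = -135 + 248640 = 248505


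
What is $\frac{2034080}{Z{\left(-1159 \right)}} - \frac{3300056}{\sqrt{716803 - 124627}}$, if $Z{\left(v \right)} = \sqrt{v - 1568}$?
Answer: $- \frac{825014 \sqrt{219}}{2847} - \frac{2034080 i \sqrt{303}}{909} \approx -4288.4 - 38952.0 i$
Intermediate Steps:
$Z{\left(v \right)} = \sqrt{-1568 + v}$
$\frac{2034080}{Z{\left(-1159 \right)}} - \frac{3300056}{\sqrt{716803 - 124627}} = \frac{2034080}{\sqrt{-1568 - 1159}} - \frac{3300056}{\sqrt{716803 - 124627}} = \frac{2034080}{\sqrt{-2727}} - \frac{3300056}{\sqrt{592176}} = \frac{2034080}{3 i \sqrt{303}} - \frac{3300056}{52 \sqrt{219}} = 2034080 \left(- \frac{i \sqrt{303}}{909}\right) - 3300056 \frac{\sqrt{219}}{11388} = - \frac{2034080 i \sqrt{303}}{909} - \frac{825014 \sqrt{219}}{2847} = - \frac{825014 \sqrt{219}}{2847} - \frac{2034080 i \sqrt{303}}{909}$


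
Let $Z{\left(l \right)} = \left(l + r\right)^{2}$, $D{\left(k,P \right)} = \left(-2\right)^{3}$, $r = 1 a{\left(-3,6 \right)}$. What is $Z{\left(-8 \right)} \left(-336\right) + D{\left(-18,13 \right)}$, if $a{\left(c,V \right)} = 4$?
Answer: $-5384$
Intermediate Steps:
$r = 4$ ($r = 1 \cdot 4 = 4$)
$D{\left(k,P \right)} = -8$
$Z{\left(l \right)} = \left(4 + l\right)^{2}$ ($Z{\left(l \right)} = \left(l + 4\right)^{2} = \left(4 + l\right)^{2}$)
$Z{\left(-8 \right)} \left(-336\right) + D{\left(-18,13 \right)} = \left(4 - 8\right)^{2} \left(-336\right) - 8 = \left(-4\right)^{2} \left(-336\right) - 8 = 16 \left(-336\right) - 8 = -5376 - 8 = -5384$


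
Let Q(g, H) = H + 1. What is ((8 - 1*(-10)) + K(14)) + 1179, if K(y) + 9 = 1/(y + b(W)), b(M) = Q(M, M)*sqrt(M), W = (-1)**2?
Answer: 19009/16 ≈ 1188.1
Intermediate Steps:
Q(g, H) = 1 + H
W = 1
b(M) = sqrt(M)*(1 + M) (b(M) = (1 + M)*sqrt(M) = sqrt(M)*(1 + M))
K(y) = -9 + 1/(2 + y) (K(y) = -9 + 1/(y + sqrt(1)*(1 + 1)) = -9 + 1/(y + 1*2) = -9 + 1/(y + 2) = -9 + 1/(2 + y))
((8 - 1*(-10)) + K(14)) + 1179 = ((8 - 1*(-10)) + (-17 - 9*14)/(2 + 14)) + 1179 = ((8 + 10) + (-17 - 126)/16) + 1179 = (18 + (1/16)*(-143)) + 1179 = (18 - 143/16) + 1179 = 145/16 + 1179 = 19009/16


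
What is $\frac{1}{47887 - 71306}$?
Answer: $- \frac{1}{23419} \approx -4.27 \cdot 10^{-5}$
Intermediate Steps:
$\frac{1}{47887 - 71306} = \frac{1}{-23419} = - \frac{1}{23419}$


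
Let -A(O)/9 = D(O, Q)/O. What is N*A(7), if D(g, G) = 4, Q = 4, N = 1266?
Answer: -45576/7 ≈ -6510.9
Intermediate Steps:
A(O) = -36/O
N*A(7) = 1266*(-36/7) = -45576/7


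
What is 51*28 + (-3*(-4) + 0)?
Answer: 1440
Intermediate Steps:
51*28 + (-3*(-4) + 0) = 1428 + (12 + 0) = 1428 + 12 = 1440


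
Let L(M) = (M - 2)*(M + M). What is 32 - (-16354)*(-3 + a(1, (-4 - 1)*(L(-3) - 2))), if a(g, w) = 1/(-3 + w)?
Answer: -540588/11 ≈ -49144.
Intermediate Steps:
L(M) = 2*M*(-2 + M) (L(M) = (-2 + M)*(2*M) = 2*M*(-2 + M))
32 - (-16354)*(-3 + a(1, (-4 - 1)*(L(-3) - 2))) = 32 - (-16354)*(-3 + 1/(-3 + (-4 - 1)*(2*(-3)*(-2 - 3) - 2))) = 32 - (-16354)*(-3 + 1/(-3 - 5*(2*(-3)*(-5) - 2))) = 32 - (-16354)*(-3 + 1/(-3 - 5*(30 - 2))) = 32 - (-16354)*(-3 + 1/(-3 - 5*28)) = 32 - (-16354)*(-3 + 1/(-3 - 140)) = 32 - (-16354)*(-3 + 1/(-143)) = 32 - (-16354)*(-3 - 1/143) = 32 - (-16354)*(-430)/143 = 32 - 962*7310/143 = 32 - 540940/11 = -540588/11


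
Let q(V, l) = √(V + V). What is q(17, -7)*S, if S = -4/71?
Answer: -4*√34/71 ≈ -0.32850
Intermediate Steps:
q(V, l) = √2*√V (q(V, l) = √(2*V) = √2*√V)
S = -4/71 (S = -4*1/71 = -4/71 ≈ -0.056338)
q(17, -7)*S = (√2*√17)*(-4/71) = √34*(-4/71) = -4*√34/71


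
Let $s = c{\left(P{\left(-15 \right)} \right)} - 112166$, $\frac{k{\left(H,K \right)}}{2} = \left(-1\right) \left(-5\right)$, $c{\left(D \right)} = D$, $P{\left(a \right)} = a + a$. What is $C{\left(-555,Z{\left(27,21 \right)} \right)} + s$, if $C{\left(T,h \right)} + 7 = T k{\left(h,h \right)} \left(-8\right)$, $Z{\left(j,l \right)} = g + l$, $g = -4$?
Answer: $-67803$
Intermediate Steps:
$P{\left(a \right)} = 2 a$
$k{\left(H,K \right)} = 10$ ($k{\left(H,K \right)} = 2 \left(\left(-1\right) \left(-5\right)\right) = 2 \cdot 5 = 10$)
$Z{\left(j,l \right)} = -4 + l$
$s = -112196$ ($s = 2 \left(-15\right) - 112166 = -30 - 112166 = -112196$)
$C{\left(T,h \right)} = -7 - 80 T$ ($C{\left(T,h \right)} = -7 + T 10 \left(-8\right) = -7 + 10 T \left(-8\right) = -7 - 80 T$)
$C{\left(-555,Z{\left(27,21 \right)} \right)} + s = \left(-7 - -44400\right) - 112196 = \left(-7 + 44400\right) - 112196 = 44393 - 112196 = -67803$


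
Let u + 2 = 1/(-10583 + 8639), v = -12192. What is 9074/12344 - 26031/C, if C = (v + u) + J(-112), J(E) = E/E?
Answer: 419870904049/146296107196 ≈ 2.8700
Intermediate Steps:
J(E) = 1
u = -3889/1944 (u = -2 + 1/(-10583 + 8639) = -2 + 1/(-1944) = -2 - 1/1944 = -3889/1944 ≈ -2.0005)
C = -23703193/1944 (C = (-12192 - 3889/1944) + 1 = -23705137/1944 + 1 = -23703193/1944 ≈ -12193.)
9074/12344 - 26031/C = 9074/12344 - 26031/(-23703193/1944) = 9074*(1/12344) - 26031*(-1944/23703193) = 4537/6172 + 50604264/23703193 = 419870904049/146296107196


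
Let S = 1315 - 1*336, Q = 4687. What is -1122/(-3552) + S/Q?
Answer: 1456037/2774704 ≈ 0.52475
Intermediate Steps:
S = 979 (S = 1315 - 336 = 979)
-1122/(-3552) + S/Q = -1122/(-3552) + 979/4687 = -1122*(-1/3552) + 979*(1/4687) = 187/592 + 979/4687 = 1456037/2774704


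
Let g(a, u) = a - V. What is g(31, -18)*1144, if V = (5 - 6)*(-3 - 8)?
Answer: 22880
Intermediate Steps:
V = 11 (V = -1*(-11) = 11)
g(a, u) = -11 + a (g(a, u) = a - 1*11 = a - 11 = -11 + a)
g(31, -18)*1144 = (-11 + 31)*1144 = 20*1144 = 22880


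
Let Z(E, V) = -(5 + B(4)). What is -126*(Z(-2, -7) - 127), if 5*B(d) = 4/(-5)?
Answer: 415296/25 ≈ 16612.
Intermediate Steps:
B(d) = -4/25 (B(d) = (4/(-5))/5 = (4*(-⅕))/5 = (⅕)*(-⅘) = -4/25)
Z(E, V) = -121/25 (Z(E, V) = -(5 - 4/25) = -1*121/25 = -121/25)
-126*(Z(-2, -7) - 127) = -126*(-121/25 - 127) = -126*(-3296/25) = 415296/25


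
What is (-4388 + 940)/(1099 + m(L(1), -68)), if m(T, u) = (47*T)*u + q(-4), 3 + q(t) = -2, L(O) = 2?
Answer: 1724/2649 ≈ 0.65081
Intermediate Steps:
q(t) = -5 (q(t) = -3 - 2 = -5)
m(T, u) = -5 + 47*T*u (m(T, u) = (47*T)*u - 5 = 47*T*u - 5 = -5 + 47*T*u)
(-4388 + 940)/(1099 + m(L(1), -68)) = (-4388 + 940)/(1099 + (-5 + 47*2*(-68))) = -3448/(1099 + (-5 - 6392)) = -3448/(1099 - 6397) = -3448/(-5298) = -3448*(-1/5298) = 1724/2649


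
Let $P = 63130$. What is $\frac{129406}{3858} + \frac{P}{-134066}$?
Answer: $\frac{4276347314}{129306657} \approx 33.071$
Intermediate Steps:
$\frac{129406}{3858} + \frac{P}{-134066} = \frac{129406}{3858} + \frac{63130}{-134066} = 129406 \cdot \frac{1}{3858} + 63130 \left(- \frac{1}{134066}\right) = \frac{64703}{1929} - \frac{31565}{67033} = \frac{4276347314}{129306657}$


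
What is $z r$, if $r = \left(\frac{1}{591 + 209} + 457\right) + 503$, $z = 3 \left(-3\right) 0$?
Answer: $0$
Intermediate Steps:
$z = 0$ ($z = \left(-9\right) 0 = 0$)
$r = \frac{768001}{800}$ ($r = \left(\frac{1}{800} + 457\right) + 503 = \frac{365601}{800} + 503 = \frac{768001}{800} \approx 960.0$)
$z r = 0 \cdot \frac{768001}{800} = 0$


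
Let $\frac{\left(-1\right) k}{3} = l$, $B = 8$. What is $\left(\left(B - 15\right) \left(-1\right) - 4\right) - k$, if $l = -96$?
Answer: $-285$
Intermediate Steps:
$k = 288$ ($k = \left(-3\right) \left(-96\right) = 288$)
$\left(\left(B - 15\right) \left(-1\right) - 4\right) - k = \left(\left(8 - 15\right) \left(-1\right) - 4\right) - 288 = \left(\left(-7\right) \left(-1\right) - 4\right) - 288 = \left(7 - 4\right) - 288 = 3 - 288 = -285$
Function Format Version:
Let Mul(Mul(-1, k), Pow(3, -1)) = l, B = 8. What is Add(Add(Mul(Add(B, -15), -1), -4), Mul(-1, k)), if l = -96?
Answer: -285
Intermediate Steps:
k = 288 (k = Mul(-3, -96) = 288)
Add(Add(Mul(Add(B, -15), -1), -4), Mul(-1, k)) = Add(Add(Mul(Add(8, -15), -1), -4), Mul(-1, 288)) = Add(Add(Mul(-7, -1), -4), -288) = Add(Add(7, -4), -288) = Add(3, -288) = -285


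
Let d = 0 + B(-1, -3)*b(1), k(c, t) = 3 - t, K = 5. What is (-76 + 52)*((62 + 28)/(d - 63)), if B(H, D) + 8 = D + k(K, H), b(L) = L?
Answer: 216/7 ≈ 30.857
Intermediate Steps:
B(H, D) = -5 + D - H (B(H, D) = -8 + (D + (3 - H)) = -8 + (3 + D - H) = -5 + D - H)
d = -7 (d = 0 + (-5 - 3 - 1*(-1))*1 = 0 + (-5 - 3 + 1)*1 = 0 - 7*1 = 0 - 7 = -7)
(-76 + 52)*((62 + 28)/(d - 63)) = (-76 + 52)*((62 + 28)/(-7 - 63)) = -2160/(-70) = -2160*(-1)/70 = -24*(-9/7) = 216/7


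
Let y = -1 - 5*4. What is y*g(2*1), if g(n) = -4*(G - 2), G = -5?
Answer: -588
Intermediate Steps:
g(n) = 28 (g(n) = -4*(-5 - 2) = -4*(-7) = 28)
y = -21 (y = -1 - 20 = -21)
y*g(2*1) = -21*28 = -588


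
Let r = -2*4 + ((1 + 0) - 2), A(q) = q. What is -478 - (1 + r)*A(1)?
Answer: -470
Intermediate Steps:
r = -9 (r = -8 + (1 - 2) = -8 - 1 = -9)
-478 - (1 + r)*A(1) = -478 - (1 - 9) = -478 - (-8) = -478 - 1*(-8) = -478 + 8 = -470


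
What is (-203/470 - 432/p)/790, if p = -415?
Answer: 23759/30817900 ≈ 0.00077095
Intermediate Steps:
(-203/470 - 432/p)/790 = (-203/470 - 432/(-415))/790 = (-203*1/470 - 432*(-1/415))*(1/790) = (-203/470 + 432/415)*(1/790) = (23759/39010)*(1/790) = 23759/30817900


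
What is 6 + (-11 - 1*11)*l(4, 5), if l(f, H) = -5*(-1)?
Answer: -104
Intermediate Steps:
l(f, H) = 5
6 + (-11 - 1*11)*l(4, 5) = 6 + (-11 - 1*11)*5 = 6 + (-11 - 11)*5 = 6 - 22*5 = 6 - 110 = -104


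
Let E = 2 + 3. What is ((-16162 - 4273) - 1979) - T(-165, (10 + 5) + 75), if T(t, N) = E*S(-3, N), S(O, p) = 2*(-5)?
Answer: -22364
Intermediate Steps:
S(O, p) = -10
E = 5
T(t, N) = -50 (T(t, N) = 5*(-10) = -50)
((-16162 - 4273) - 1979) - T(-165, (10 + 5) + 75) = ((-16162 - 4273) - 1979) - 1*(-50) = (-20435 - 1979) + 50 = -22414 + 50 = -22364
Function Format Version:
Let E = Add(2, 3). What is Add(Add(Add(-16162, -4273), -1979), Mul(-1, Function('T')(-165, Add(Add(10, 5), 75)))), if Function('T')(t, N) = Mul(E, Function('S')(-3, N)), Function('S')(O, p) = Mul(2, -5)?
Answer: -22364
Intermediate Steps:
Function('S')(O, p) = -10
E = 5
Function('T')(t, N) = -50 (Function('T')(t, N) = Mul(5, -10) = -50)
Add(Add(Add(-16162, -4273), -1979), Mul(-1, Function('T')(-165, Add(Add(10, 5), 75)))) = Add(Add(Add(-16162, -4273), -1979), Mul(-1, -50)) = Add(Add(-20435, -1979), 50) = Add(-22414, 50) = -22364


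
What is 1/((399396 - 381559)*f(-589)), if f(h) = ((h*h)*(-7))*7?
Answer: -1/303213463973 ≈ -3.2980e-12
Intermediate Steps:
f(h) = -49*h² (f(h) = (h²*(-7))*7 = -7*h²*7 = -49*h²)
1/((399396 - 381559)*f(-589)) = 1/((399396 - 381559)*((-49*(-589)²))) = 1/(17837*((-49*346921))) = (1/17837)/(-16999129) = (1/17837)*(-1/16999129) = -1/303213463973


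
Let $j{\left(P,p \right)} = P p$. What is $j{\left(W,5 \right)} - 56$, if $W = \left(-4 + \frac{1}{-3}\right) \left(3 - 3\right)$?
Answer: $-56$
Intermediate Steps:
$W = 0$ ($W = \left(-4 - \frac{1}{3}\right) 0 = \left(- \frac{13}{3}\right) 0 = 0$)
$j{\left(W,5 \right)} - 56 = 0 \cdot 5 - 56 = 0 - 56 = -56$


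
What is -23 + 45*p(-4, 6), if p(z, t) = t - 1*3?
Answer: 112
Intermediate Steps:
p(z, t) = -3 + t (p(z, t) = t - 3 = -3 + t)
-23 + 45*p(-4, 6) = -23 + 45*(-3 + 6) = -23 + 45*3 = -23 + 135 = 112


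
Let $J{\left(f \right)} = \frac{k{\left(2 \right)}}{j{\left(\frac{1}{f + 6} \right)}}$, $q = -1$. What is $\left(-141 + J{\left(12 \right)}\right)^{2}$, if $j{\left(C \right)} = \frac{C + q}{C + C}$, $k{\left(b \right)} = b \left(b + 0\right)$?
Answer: $\frac{5784025}{289} \approx 20014.0$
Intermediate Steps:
$k{\left(b \right)} = b^{2}$ ($k{\left(b \right)} = b b = b^{2}$)
$j{\left(C \right)} = \frac{-1 + C}{2 C}$ ($j{\left(C \right)} = \frac{C - 1}{C + C} = \frac{-1 + C}{2 C}$)
$J{\left(f \right)} = \frac{8}{\left(-1 + \frac{1}{6 + f}\right) \left(6 + f\right)}$ ($J{\left(f \right)} = \frac{2^{2}}{\frac{1}{2} \frac{1}{\frac{1}{f + 6}} \left(-1 + \frac{1}{f + 6}\right)} = \frac{4}{\frac{1}{2} \frac{1}{\frac{1}{6 + f}} \left(-1 + \frac{1}{6 + f}\right)} = \frac{4}{\frac{1}{2} \left(6 + f\right) \left(-1 + \frac{1}{6 + f}\right)} = \frac{4}{\frac{1}{2} \left(-1 + \frac{1}{6 + f}\right) \left(6 + f\right)} = 4 \frac{2}{\left(-1 + \frac{1}{6 + f}\right) \left(6 + f\right)} = \frac{8}{\left(-1 + \frac{1}{6 + f}\right) \left(6 + f\right)}$)
$\left(-141 + J{\left(12 \right)}\right)^{2} = \left(-141 - \frac{8}{5 + 12}\right)^{2} = \left(-141 - \frac{8}{17}\right)^{2} = \left(- \frac{2405}{17}\right)^{2} = \frac{5784025}{289}$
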